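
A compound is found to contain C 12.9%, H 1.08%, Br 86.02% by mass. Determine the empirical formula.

Assume 100 g: 12.9 g C, 1.08 g H, 86.02 g Br.
C: 12.9 g ÷ 12.01 g/mol = 1.074 mol
H: 1.08 g ÷ 1.008 g/mol = 1.071 mol
Br: 86.02 g ÷ 79.90 g/mol = 1.077 mol
Smallest is H at 1.071 mol; normalising gives C 1.002, H 1.000, Br 1.005
Ratio ≈ 1:1:1, so the empirical formula is CHBr

CHBr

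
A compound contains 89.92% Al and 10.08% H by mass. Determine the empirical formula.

Assume 100 g: 89.92 g Al, 10.08 g H.
Al: 89.92 g ÷ 26.98 g/mol = 3.333 mol
H: 10.08 g ÷ 1.008 g/mol = 10 mol
Ratios (÷ 3.333): Al 1.000, H 3.000
≈ 1:3 → AlH3

AlH3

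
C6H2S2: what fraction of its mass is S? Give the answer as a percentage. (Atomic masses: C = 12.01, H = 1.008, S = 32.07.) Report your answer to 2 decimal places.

46.41%

Molar mass = 6(12.01) + 2(1.008) + 2(32.07) = 138.216 g/mol
Mass of S per mole = 2 × 32.07 = 64.140 g
% S = 64.140 / 138.216 × 100 = 46.41%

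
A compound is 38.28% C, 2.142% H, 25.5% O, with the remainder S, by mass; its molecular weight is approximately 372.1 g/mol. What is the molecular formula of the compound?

C12H8O6S4

Assume 100 g: 38.28 g C, 2.142 g H, 25.5 g O, 34.078 g S.
C: 38.28 g ÷ 12.01 g/mol = 3.187 mol
H: 2.142 g ÷ 1.008 g/mol = 2.125 mol
O: 25.5 g ÷ 16.00 g/mol = 1.594 mol
S: 34.078 g ÷ 32.07 g/mol = 1.063 mol
Smallest is S at 1.063 mol; normalising gives C 3.000, H 2.000, O 1.500, S 1.000
×2: C 6.00, H 4.00, O 3.00, S 2.00 → C6H4O3S2
Empirical-formula mass = 188.23 g/mol
n = 372.1 / 188.23 = 1.98 ≈ 2
Molecular formula = (C6H4O3S2)×2 = C12H8O6S4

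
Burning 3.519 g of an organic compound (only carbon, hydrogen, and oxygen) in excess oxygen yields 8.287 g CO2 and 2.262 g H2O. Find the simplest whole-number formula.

C3H4O

mol C = 8.287 / 44.01 = 0.1883; mass C = 0.1883 × 12.01 = 2.261 g
mol H = 2 × (2.262 / 18.02) = 0.2511; mass H = 0.2511 × 1.008 = 0.2531 g
mass O = 3.519 − (2.515) = 1.004 g → mol O = 0.06278
Divide by the smallest (0.06278 mol O): C 2.999, H 3.999, O 1.000
→ C3H4O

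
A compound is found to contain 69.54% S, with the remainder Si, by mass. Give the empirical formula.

S2Si

Assume 100 g: 69.54 g S, 30.46 g Si.
S: 69.54 g ÷ 32.07 g/mol = 2.168 mol
Si: 30.46 g ÷ 28.09 g/mol = 1.084 mol
Smallest is Si at 1.084 mol; normalising gives S 2.000, Si 1.000
→ S2Si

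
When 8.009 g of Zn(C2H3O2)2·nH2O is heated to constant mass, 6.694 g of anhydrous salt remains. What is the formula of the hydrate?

Mass of water lost = 8.009 − 6.694 = 1.315 g → 1.315 / 18.02 = 0.07297 mol H2O
Molar mass of Zn(C2H3O2)2 = 183.47 g/mol → mol Zn(C2H3O2)2 = 6.694 / 183.47 = 0.03649
n = 0.07297 / 0.03649 = 2.00 ≈ 2 → Zn(C2H3O2)2·2H2O

Zn(C2H3O2)2·2H2O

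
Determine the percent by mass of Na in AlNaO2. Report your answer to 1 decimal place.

Molar mass = 1(26.98) + 1(22.99) + 2(16.00) = 81.970 g/mol
Mass of Na per mole = 1 × 22.99 = 22.990 g
% Na = 22.990 / 81.970 × 100 = 28.0%

28.0%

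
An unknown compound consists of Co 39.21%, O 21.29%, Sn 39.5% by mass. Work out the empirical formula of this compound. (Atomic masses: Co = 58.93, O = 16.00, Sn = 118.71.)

Co2O4Sn

Assume 100 g: 39.21 g Co, 21.29 g O, 39.5 g Sn.
n(Co) = 39.21/58.93 = 0.6654, n(O) = 21.29/16.00 = 1.331, n(Sn) = 39.5/118.71 = 0.3327
Divide by the smallest (0.3327 mol Sn): Co 2.000, O 3.999, Sn 1.000
→ Co2O4Sn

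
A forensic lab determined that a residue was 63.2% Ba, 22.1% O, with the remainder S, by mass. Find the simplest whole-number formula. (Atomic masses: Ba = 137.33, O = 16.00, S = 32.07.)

BaO3S

Assume 100 g: 63.2 g Ba, 22.1 g O, 14.7 g S.
Ba: 63.2 g ÷ 137.33 g/mol = 0.4602 mol
O: 22.1 g ÷ 16.00 g/mol = 1.381 mol
S: 14.7 g ÷ 32.07 g/mol = 0.4584 mol
Ratios (÷ 0.4584): Ba 1.004, O 3.013, S 1.000
≈ 1:3:1 → BaO3S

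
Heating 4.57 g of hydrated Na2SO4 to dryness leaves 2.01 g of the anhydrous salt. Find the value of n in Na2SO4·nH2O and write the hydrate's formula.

Na2SO4·10H2O

Mass of water lost = 4.57 − 2.01 = 2.56 g → 2.56 / 18.02 = 0.1421 mol H2O
Molar mass of Na2SO4 = 142.05 g/mol → mol Na2SO4 = 2.01 / 142.05 = 0.01415
n = 0.1421 / 0.01415 = 10.04 ≈ 10 → Na2SO4·10H2O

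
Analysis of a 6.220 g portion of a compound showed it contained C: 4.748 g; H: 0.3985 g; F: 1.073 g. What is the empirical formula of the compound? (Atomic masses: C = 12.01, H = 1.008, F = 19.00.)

C: 4.748 g ÷ 12.01 g/mol = 0.3953 mol
H: 0.3985 g ÷ 1.008 g/mol = 0.3953 mol
F: 1.073 g ÷ 19.00 g/mol = 0.05647 mol
Smallest is F at 0.05647 mol; normalising gives C 7.000, H 7.000, F 1.000
Ratio ≈ 7:7:1, so the empirical formula is C7H7F

C7H7F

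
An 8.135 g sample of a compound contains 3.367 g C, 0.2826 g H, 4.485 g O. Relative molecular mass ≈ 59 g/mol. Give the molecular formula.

C2H2O2

Moles — C: 3.367 / 12.01 = 0.2803 mol; H: 0.2826 / 1.008 = 0.2804 mol; O: 4.485 / 16.00 = 0.2803 mol
Smallest is O at 0.2803 mol; normalising gives C 1.000, H 1.000, O 1.000
Ratio ≈ 1:1:1, so the empirical formula is CHO
Empirical-formula mass = 29.02 g/mol
n = 59 / 29.02 = 2.03 ≈ 2
Molecular formula = (CHO)×2 = C2H2O2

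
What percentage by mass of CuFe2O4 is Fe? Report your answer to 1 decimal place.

Molar mass = 1(63.55) + 2(55.85) + 4(16.00) = 239.250 g/mol
Mass of Fe per mole = 2 × 55.85 = 111.700 g
% Fe = 111.700 / 239.250 × 100 = 46.7%

46.7%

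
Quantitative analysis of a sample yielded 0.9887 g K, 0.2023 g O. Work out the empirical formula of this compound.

Moles — K: 0.9887 / 39.10 = 0.02529 mol; O: 0.2023 / 16.00 = 0.01264 mol
Divide by the smallest (0.01264 mol O): K 2.000, O 1.000
≈ 2:1 → K2O

K2O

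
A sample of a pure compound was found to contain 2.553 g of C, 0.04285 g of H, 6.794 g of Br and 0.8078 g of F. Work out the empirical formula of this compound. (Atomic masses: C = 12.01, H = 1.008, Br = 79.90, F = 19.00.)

Moles — C: 2.553 / 12.01 = 0.2126 mol; H: 0.04285 / 1.008 = 0.04251 mol; Br: 6.794 / 79.90 = 0.08503 mol; F: 0.8078 / 19.00 = 0.04252 mol
Divide by the smallest (0.04251 mol H): C 5.001, H 1.000, Br 2.000, F 1.000
Ratio ≈ 5:1:2:1, so the empirical formula is C5HBr2F

C5HBr2F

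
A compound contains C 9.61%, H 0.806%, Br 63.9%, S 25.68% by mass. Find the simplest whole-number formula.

Assume 100 g: 9.61 g C, 0.806 g H, 63.9 g Br, 25.68 g S.
C: 9.61 g ÷ 12.01 g/mol = 0.8002 mol
H: 0.806 g ÷ 1.008 g/mol = 0.7996 mol
Br: 63.9 g ÷ 79.90 g/mol = 0.7997 mol
S: 25.68 g ÷ 32.07 g/mol = 0.8007 mol
Divide by the smallest (0.7996 mol H): C 1.001, H 1.000, Br 1.000, S 1.001
≈ 1:1:1:1 → CHBrS

CHBrS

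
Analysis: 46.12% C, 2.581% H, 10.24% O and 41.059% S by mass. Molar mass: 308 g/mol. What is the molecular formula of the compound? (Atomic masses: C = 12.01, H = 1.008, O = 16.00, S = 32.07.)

C12H8O2S4

Assume 100 g: 46.12 g C, 2.581 g H, 10.24 g O, 41.059 g S.
C: 46.12 g ÷ 12.01 g/mol = 3.84 mol
H: 2.581 g ÷ 1.008 g/mol = 2.561 mol
O: 10.24 g ÷ 16.00 g/mol = 0.64 mol
S: 41.059 g ÷ 32.07 g/mol = 1.28 mol
Ratios (÷ 0.64): C 6.000, H 4.001, O 1.000, S 2.000
Ratio ≈ 6:4:1:2, so the empirical formula is C6H4OS2
Empirical-formula mass = 156.23 g/mol
n = 308 / 156.23 = 1.97 ≈ 2
Molecular formula = (C6H4OS2)×2 = C12H8O2S4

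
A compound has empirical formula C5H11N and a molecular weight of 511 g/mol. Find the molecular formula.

C30H66N6

Empirical-formula mass = 85.15 g/mol
n = 511 / 85.15 = 6.00 ≈ 6
Molecular formula = (C5H11N)6 = C30H66N6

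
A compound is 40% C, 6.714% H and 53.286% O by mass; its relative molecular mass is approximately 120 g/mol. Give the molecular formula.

C4H8O4

Assume 100 g: 40 g C, 6.714 g H, 53.286 g O.
n(C) = 40/12.01 = 3.331, n(H) = 6.714/1.008 = 6.661, n(O) = 53.286/16.00 = 3.33
Divide by the smallest (3.33 mol O): C 1.000, H 2.000, O 1.000
≈ 1:2:1 → CH2O
Empirical-formula mass = 30.03 g/mol
n = 120 / 30.03 = 4.00 ≈ 4
Molecular formula = (CH2O)×4 = C4H8O4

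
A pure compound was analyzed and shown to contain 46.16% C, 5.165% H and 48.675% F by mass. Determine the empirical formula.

Assume 100 g: 46.16 g C, 5.165 g H, 48.675 g F.
n(C) = 46.16/12.01 = 3.843, n(H) = 5.165/1.008 = 5.124, n(F) = 48.675/19.00 = 2.562
Divide by the smallest (2.562 mol F): C 1.500, H 2.000, F 1.000
×2: C 3.00, H 4.00, F 2.00 → C3H4F2

C3H4F2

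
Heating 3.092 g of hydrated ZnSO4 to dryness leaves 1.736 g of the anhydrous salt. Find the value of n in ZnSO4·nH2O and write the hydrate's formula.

Mass of water lost = 3.092 − 1.736 = 1.356 g → 1.356 / 18.02 = 0.07525 mol H2O
Molar mass of ZnSO4 = 161.45 g/mol → mol ZnSO4 = 1.736 / 161.45 = 0.01075
n = 0.07525 / 0.01075 = 7.00 ≈ 7 → ZnSO4·7H2O

ZnSO4·7H2O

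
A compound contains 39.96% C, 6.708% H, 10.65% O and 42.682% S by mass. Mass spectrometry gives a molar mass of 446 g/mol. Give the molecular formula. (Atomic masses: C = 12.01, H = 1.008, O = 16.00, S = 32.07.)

Assume 100 g: 39.96 g C, 6.708 g H, 10.65 g O, 42.682 g S.
n(C) = 39.96/12.01 = 3.327, n(H) = 6.708/1.008 = 6.655, n(O) = 10.65/16.00 = 0.6656, n(S) = 42.682/32.07 = 1.331
Smallest is O at 0.6656 mol; normalising gives C 4.999, H 9.998, O 1.000, S 1.999
Ratio ≈ 5:10:1:2, so the empirical formula is C5H10OS2
Empirical-formula mass = 150.27 g/mol
n = 446 / 150.27 = 2.97 ≈ 3
Molecular formula = (C5H10OS2)×3 = C15H30O3S6

C15H30O3S6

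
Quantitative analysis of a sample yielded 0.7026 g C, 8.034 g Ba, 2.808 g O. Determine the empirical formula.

CBaO3

C: 0.7026 g ÷ 12.01 g/mol = 0.0585 mol
Ba: 8.034 g ÷ 137.33 g/mol = 0.0585 mol
O: 2.808 g ÷ 16.00 g/mol = 0.1755 mol
Divide by the smallest (0.0585 mol C): C 1.000, Ba 1.000, O 3.000
→ CBaO3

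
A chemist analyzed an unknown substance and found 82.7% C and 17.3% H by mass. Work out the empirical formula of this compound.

Assume 100 g: 82.7 g C, 17.3 g H.
n(C) = 82.7/12.01 = 6.886, n(H) = 17.3/1.008 = 17.16
Ratios (÷ 6.886): C 1.000, H 2.492
×2: C 2.00, H 4.98 → C2H5

C2H5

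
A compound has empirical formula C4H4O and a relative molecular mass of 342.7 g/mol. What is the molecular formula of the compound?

Empirical-formula mass = 68.07 g/mol
n = 342.7 / 68.07 = 5.03 ≈ 5
Molecular formula = (C4H4O)5 = C20H20O5

C20H20O5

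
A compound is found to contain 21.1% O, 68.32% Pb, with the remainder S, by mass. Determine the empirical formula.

O4PbS

Assume 100 g: 21.1 g O, 68.32 g Pb, 10.58 g S.
n(O) = 21.1/16.00 = 1.319, n(Pb) = 68.32/207.2 = 0.3297, n(S) = 10.58/32.07 = 0.3299
Ratios (÷ 0.3297): O 3.999, Pb 1.000, S 1.001
≈ 4:1:1 → O4PbS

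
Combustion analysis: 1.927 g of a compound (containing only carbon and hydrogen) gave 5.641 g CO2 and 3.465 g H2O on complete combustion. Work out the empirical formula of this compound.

mol C = 5.641 / 44.01 = 0.1282; mass C = 0.1282 × 12.01 = 1.539 g
mol H = 2 × (3.465 / 18.02) = 0.3846; mass H = 0.3846 × 1.008 = 0.3876 g
Divide by the smallest (0.1282 mol C): C 1.000, H 3.000
→ CH3

CH3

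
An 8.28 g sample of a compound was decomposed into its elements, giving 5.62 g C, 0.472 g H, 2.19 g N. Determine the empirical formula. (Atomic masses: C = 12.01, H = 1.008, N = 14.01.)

Moles — C: 5.62 / 12.01 = 0.4679 mol; H: 0.472 / 1.008 = 0.4683 mol; N: 2.19 / 14.01 = 0.1563 mol
Divide by the smallest (0.1563 mol N): C 2.994, H 2.996, N 1.000
≈ 3:3:1 → C3H3N

C3H3N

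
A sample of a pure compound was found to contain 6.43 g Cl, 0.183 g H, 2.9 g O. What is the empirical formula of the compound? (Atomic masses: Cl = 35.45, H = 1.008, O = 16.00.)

n(Cl) = 6.43/35.45 = 0.1814, n(H) = 0.183/1.008 = 0.1815, n(O) = 2.9/16.00 = 0.1812
Divide by the smallest (0.1812 mol O): Cl 1.001, H 1.002, O 1.000
≈ 1:1:1 → ClHO

ClHO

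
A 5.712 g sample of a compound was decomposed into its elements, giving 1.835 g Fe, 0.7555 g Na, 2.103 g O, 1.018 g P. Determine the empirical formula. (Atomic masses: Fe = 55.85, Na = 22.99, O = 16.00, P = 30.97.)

n(Fe) = 1.835/55.85 = 0.03286, n(Na) = 0.7555/22.99 = 0.03286, n(O) = 2.103/16.00 = 0.1314, n(P) = 1.018/30.97 = 0.03287
Ratios (÷ 0.03286): Fe 1.000, Na 1.000, O 4.000, P 1.000
≈ 1:1:4:1 → FeNaO4P

FeNaO4P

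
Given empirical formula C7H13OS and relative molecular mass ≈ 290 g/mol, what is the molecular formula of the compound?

Empirical-formula mass = 145.24 g/mol
n = 290 / 145.24 = 2.00 ≈ 2
Molecular formula = (C7H13OS)2 = C14H26O2S2

C14H26O2S2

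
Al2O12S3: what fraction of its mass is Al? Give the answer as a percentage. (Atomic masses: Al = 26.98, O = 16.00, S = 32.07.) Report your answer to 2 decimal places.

15.77%

Molar mass = 2(26.98) + 12(16.00) + 3(32.07) = 342.170 g/mol
Mass of Al per mole = 2 × 26.98 = 53.960 g
% Al = 53.960 / 342.170 × 100 = 15.77%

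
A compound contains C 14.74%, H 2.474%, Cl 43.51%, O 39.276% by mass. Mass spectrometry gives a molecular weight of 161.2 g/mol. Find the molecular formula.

Assume 100 g: 14.74 g C, 2.474 g H, 43.51 g Cl, 39.276 g O.
Moles — C: 14.74 / 12.01 = 1.227 mol; H: 2.474 / 1.008 = 2.454 mol; Cl: 43.51 / 35.45 = 1.227 mol; O: 39.276 / 16.00 = 2.455 mol
Divide by the smallest (1.227 mol C): C 1.000, H 2.000, Cl 1.000, O 2.000
→ CH2ClO2
Empirical-formula mass = 81.48 g/mol
n = 161.2 / 81.48 = 1.98 ≈ 2
Molecular formula = (CH2ClO2)×2 = C2H4Cl2O4

C2H4Cl2O4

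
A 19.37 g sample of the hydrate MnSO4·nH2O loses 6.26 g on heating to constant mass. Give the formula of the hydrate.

Mass of anhydrous MnSO4 = 19.37 − 6.26 = 13.11 g
mol H2O = 6.26 / 18.02 = 0.3474
Molar mass of MnSO4 = 151.01 g/mol → mol MnSO4 = 13.11 / 151.01 = 0.08682
n = 0.3474 / 0.08682 = 4.00 ≈ 4 → MnSO4·4H2O

MnSO4·4H2O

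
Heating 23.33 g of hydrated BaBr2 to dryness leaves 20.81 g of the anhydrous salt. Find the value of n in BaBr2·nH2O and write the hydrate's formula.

BaBr2·2H2O

Mass of water lost = 23.33 − 20.81 = 2.52 g → 2.52 / 18.02 = 0.1398 mol H2O
Molar mass of BaBr2 = 297.13 g/mol → mol BaBr2 = 20.81 / 297.13 = 0.07004
n = 0.1398 / 0.07004 = 2.00 ≈ 2 → BaBr2·2H2O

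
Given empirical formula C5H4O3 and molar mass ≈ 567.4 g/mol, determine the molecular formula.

Empirical-formula mass = 112.08 g/mol
n = 567.4 / 112.08 = 5.06 ≈ 5
Molecular formula = (C5H4O3)5 = C25H20O15

C25H20O15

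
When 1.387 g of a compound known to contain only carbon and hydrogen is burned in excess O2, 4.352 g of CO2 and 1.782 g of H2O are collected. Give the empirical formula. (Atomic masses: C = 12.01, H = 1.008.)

CH2

mol C = 4.352 / 44.01 = 0.09889; mass C = 0.09889 × 12.01 = 1.188 g
mol H = 2 × (1.782 / 18.02) = 0.1978; mass H = 0.1978 × 1.008 = 0.1994 g
Divide by the smallest (0.09889 mol C): C 1.000, H 2.000
→ CH2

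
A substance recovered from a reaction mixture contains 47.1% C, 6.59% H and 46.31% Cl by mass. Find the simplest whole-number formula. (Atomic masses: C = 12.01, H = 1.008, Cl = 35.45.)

C3H5Cl

Assume 100 g: 47.1 g C, 6.59 g H, 46.31 g Cl.
Moles — C: 47.1 / 12.01 = 3.922 mol; H: 6.59 / 1.008 = 6.538 mol; Cl: 46.31 / 35.45 = 1.306 mol
Ratios (÷ 1.306): C 3.002, H 5.005, Cl 1.000
→ C3H5Cl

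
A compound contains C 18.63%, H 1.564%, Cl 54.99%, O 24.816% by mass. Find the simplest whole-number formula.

CHClO

Assume 100 g: 18.63 g C, 1.564 g H, 54.99 g Cl, 24.816 g O.
C: 18.63 g ÷ 12.01 g/mol = 1.551 mol
H: 1.564 g ÷ 1.008 g/mol = 1.552 mol
Cl: 54.99 g ÷ 35.45 g/mol = 1.551 mol
O: 24.816 g ÷ 16.00 g/mol = 1.551 mol
Smallest is O at 1.551 mol; normalising gives C 1.000, H 1.000, Cl 1.000, O 1.000
≈ 1:1:1:1 → CHClO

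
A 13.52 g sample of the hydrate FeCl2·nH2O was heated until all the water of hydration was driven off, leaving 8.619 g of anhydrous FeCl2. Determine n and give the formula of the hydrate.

Mass of water lost = 13.52 − 8.619 = 4.901 g → 4.901 / 18.02 = 0.272 mol H2O
Molar mass of FeCl2 = 126.75 g/mol → mol FeCl2 = 8.619 / 126.75 = 0.068
n = 0.272 / 0.068 = 4.00 ≈ 4 → FeCl2·4H2O

FeCl2·4H2O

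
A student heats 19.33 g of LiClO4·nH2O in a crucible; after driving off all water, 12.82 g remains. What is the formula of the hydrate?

LiClO4·3H2O

Mass of water lost = 19.33 − 12.82 = 6.51 g → 6.51 / 18.02 = 0.3613 mol H2O
Molar mass of LiClO4 = 106.39 g/mol → mol LiClO4 = 12.82 / 106.39 = 0.1205
n = 0.3613 / 0.1205 = 3.00 ≈ 3 → LiClO4·3H2O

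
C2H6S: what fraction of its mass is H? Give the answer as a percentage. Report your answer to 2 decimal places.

9.73%

Molar mass = 2(12.01) + 6(1.008) + 1(32.07) = 62.138 g/mol
Mass of H per mole = 6 × 1.008 = 6.048 g
% H = 6.048 / 62.138 × 100 = 9.73%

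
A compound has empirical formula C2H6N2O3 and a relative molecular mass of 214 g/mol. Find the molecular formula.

C4H12N4O6

Empirical-formula mass = 106.09 g/mol
n = 214 / 106.09 = 2.02 ≈ 2
Molecular formula = (C2H6N2O3)2 = C4H12N4O6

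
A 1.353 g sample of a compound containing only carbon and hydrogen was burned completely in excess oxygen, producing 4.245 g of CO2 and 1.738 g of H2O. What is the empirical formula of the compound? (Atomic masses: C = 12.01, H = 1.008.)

CH2

mol C = 4.245 / 44.01 = 0.09646; mass C = 0.09646 × 12.01 = 1.158 g
mol H = 2 × (1.738 / 18.02) = 0.1929; mass H = 0.1929 × 1.008 = 0.1944 g
Ratios (÷ 0.09646): C 1.000, H 2.000
≈ 1:2 → CH2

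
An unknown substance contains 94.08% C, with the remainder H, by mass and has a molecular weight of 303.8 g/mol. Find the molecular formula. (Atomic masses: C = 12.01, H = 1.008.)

C24H18

Assume 100 g: 94.08 g C, 5.92 g H.
Moles — C: 94.08 / 12.01 = 7.833 mol; H: 5.92 / 1.008 = 5.873 mol
Divide by the smallest (5.873 mol H): C 1.334, H 1.000
Scaling by 3: C 4.00, H 3.00 → C4H3
Empirical-formula mass = 51.06 g/mol
n = 303.8 / 51.06 = 5.95 ≈ 6
Molecular formula = (C4H3)×6 = C24H18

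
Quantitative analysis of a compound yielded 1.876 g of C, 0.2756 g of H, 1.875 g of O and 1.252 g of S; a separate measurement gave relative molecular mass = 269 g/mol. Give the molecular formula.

C8H14O6S2

Moles — C: 1.876 / 12.01 = 0.1562 mol; H: 0.2756 / 1.008 = 0.2734 mol; O: 1.875 / 16.00 = 0.1172 mol; S: 1.252 / 32.07 = 0.03904 mol
Ratios (÷ 0.03904): C 4.001, H 7.003, O 3.002, S 1.000
≈ 4:7:3:1 → C4H7O3S
Empirical-formula mass = 135.17 g/mol
n = 269 / 135.17 = 1.99 ≈ 2
Molecular formula = (C4H7O3S)×2 = C8H14O6S2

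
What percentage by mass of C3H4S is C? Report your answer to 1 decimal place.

50.0%

Molar mass = 3(12.01) + 4(1.008) + 1(32.07) = 72.132 g/mol
Mass of C per mole = 3 × 12.01 = 36.030 g
% C = 36.030 / 72.132 × 100 = 50.0%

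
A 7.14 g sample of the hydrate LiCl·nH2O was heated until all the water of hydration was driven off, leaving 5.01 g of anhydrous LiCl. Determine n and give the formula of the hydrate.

Mass of water lost = 7.14 − 5.01 = 2.13 g → 2.13 / 18.02 = 0.1182 mol H2O
Molar mass of LiCl = 42.39 g/mol → mol LiCl = 5.01 / 42.39 = 0.1182
n = 0.1182 / 0.1182 = 1.00 ≈ 1 → LiCl·H2O

LiCl·H2O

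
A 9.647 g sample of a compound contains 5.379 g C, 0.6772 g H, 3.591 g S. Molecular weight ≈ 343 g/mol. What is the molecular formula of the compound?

n(C) = 5.379/12.01 = 0.4479, n(H) = 0.6772/1.008 = 0.6718, n(S) = 3.591/32.07 = 0.112
Ratios (÷ 0.112): C 4.000, H 6.000, S 1.000
≈ 4:6:1 → C4H6S
Empirical-formula mass = 86.16 g/mol
n = 343 / 86.16 = 3.98 ≈ 4
Molecular formula = (C4H6S)×4 = C16H24S4

C16H24S4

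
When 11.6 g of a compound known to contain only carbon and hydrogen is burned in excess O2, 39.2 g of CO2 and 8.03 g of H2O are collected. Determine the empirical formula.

CH

mol C = 39.2 / 44.01 = 0.8907; mass C = 0.8907 × 12.01 = 10.70 g
mol H = 2 × (8.03 / 18.02) = 0.8912; mass H = 0.8912 × 1.008 = 0.8984 g
Smallest is C at 0.8907 mol; normalising gives C 1.000, H 1.001
Ratio ≈ 1:1, so the empirical formula is CH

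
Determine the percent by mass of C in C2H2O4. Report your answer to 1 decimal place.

26.7%

Molar mass = 2(12.01) + 2(1.008) + 4(16.00) = 90.036 g/mol
Mass of C per mole = 2 × 12.01 = 24.020 g
% C = 24.020 / 90.036 × 100 = 26.7%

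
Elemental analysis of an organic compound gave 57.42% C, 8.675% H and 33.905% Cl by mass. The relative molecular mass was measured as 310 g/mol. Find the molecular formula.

Assume 100 g: 57.42 g C, 8.675 g H, 33.905 g Cl.
C: 57.42 g ÷ 12.01 g/mol = 4.781 mol
H: 8.675 g ÷ 1.008 g/mol = 8.606 mol
Cl: 33.905 g ÷ 35.45 g/mol = 0.9564 mol
Ratios (÷ 0.9564): C 4.999, H 8.998, Cl 1.000
→ C5H9Cl
Empirical-formula mass = 104.57 g/mol
n = 310 / 104.57 = 2.96 ≈ 3
Molecular formula = (C5H9Cl)×3 = C15H27Cl3

C15H27Cl3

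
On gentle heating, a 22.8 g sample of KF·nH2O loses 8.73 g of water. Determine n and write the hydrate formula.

Mass of anhydrous KF = 22.8 − 8.73 = 14.07 g
mol H2O = 8.73 / 18.02 = 0.4845
Molar mass of KF = 58.10 g/mol → mol KF = 14.07 / 58.10 = 0.2422
n = 0.4845 / 0.2422 = 2.00 ≈ 2 → KF·2H2O

KF·2H2O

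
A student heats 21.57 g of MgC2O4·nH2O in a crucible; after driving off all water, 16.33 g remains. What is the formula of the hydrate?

MgC2O4·2H2O

Mass of water lost = 21.57 − 16.33 = 5.24 g → 5.24 / 18.02 = 0.2908 mol H2O
Molar mass of MgC2O4 = 112.33 g/mol → mol MgC2O4 = 16.33 / 112.33 = 0.1454
n = 0.2908 / 0.1454 = 2.00 ≈ 2 → MgC2O4·2H2O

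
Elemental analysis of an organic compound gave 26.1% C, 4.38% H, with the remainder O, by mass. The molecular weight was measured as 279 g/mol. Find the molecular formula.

C6H12O12

Assume 100 g: 26.1 g C, 4.38 g H, 69.52 g O.
C: 26.1 g ÷ 12.01 g/mol = 2.173 mol
H: 4.38 g ÷ 1.008 g/mol = 4.345 mol
O: 69.52 g ÷ 16.00 g/mol = 4.345 mol
Divide by the smallest (2.173 mol C): C 1.000, H 1.999, O 1.999
Ratio ≈ 1:2:2, so the empirical formula is CH2O2
Empirical-formula mass = 46.03 g/mol
n = 279 / 46.03 = 6.06 ≈ 6
Molecular formula = (CH2O2)×6 = C6H12O12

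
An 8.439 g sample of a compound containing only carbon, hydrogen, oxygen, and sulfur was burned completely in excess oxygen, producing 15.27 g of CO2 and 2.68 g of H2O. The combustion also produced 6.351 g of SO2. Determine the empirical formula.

mol C = 15.27 / 44.01 = 0.3470; mass C = 0.3470 × 12.01 = 4.167 g
mol H = 2 × (2.68 / 18.02) = 0.2974; mass H = 0.2974 × 1.008 = 0.2998 g
mol S = 6.351 / 64.07 = 0.09913; mass S = 3.179 g
mass O = 8.439 − (7.646) = 0.7931 g → mol O = 0.04957
Divide by the smallest (0.04957 mol O): C 6.999, H 6.000, O 1.000, S 2.000
≈ 7:6:1:2 → C7H6OS2

C7H6OS2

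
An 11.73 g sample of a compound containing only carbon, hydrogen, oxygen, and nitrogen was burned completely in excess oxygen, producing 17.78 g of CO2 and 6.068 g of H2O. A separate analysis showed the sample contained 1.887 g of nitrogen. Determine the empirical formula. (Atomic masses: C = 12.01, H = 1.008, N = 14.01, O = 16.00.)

mol C = 17.78 / 44.01 = 0.4040; mass C = 0.4040 × 12.01 = 4.852 g
mol H = 2 × (6.068 / 18.02) = 0.6735; mass H = 0.6735 × 1.008 = 0.6789 g
mol N = 1.887 / 14.01 = 0.1347
mass O = 11.73 − (7.418) = 4.312 g → mol O = 0.2695
Smallest is N at 0.1347 mol; normalising gives C 2.999, H 5.000, N 1.000, O 2.001
Ratio ≈ 3:5:1:2, so the empirical formula is C3H5NO2

C3H5NO2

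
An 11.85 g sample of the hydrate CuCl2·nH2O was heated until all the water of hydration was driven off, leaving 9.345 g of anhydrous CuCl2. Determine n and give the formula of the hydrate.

CuCl2·2H2O

Mass of water lost = 11.85 − 9.345 = 2.505 g → 2.505 / 18.02 = 0.139 mol H2O
Molar mass of CuCl2 = 134.45 g/mol → mol CuCl2 = 9.345 / 134.45 = 0.06951
n = 0.139 / 0.06951 = 2.00 ≈ 2 → CuCl2·2H2O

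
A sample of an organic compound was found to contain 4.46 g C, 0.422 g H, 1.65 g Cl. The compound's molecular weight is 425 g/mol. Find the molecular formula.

C24H27Cl3

C: 4.46 g ÷ 12.01 g/mol = 0.3714 mol
H: 0.422 g ÷ 1.008 g/mol = 0.4187 mol
Cl: 1.65 g ÷ 35.45 g/mol = 0.04654 mol
Divide by the smallest (0.04654 mol Cl): C 7.979, H 8.995, Cl 1.000
→ C8H9Cl
Empirical-formula mass = 140.60 g/mol
n = 425 / 140.60 = 3.02 ≈ 3
Molecular formula = (C8H9Cl)×3 = C24H27Cl3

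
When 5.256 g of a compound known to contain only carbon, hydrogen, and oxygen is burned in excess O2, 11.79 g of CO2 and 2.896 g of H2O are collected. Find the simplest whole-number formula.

C5H6O2

mol C = 11.79 / 44.01 = 0.2679; mass C = 0.2679 × 12.01 = 3.217 g
mol H = 2 × (2.896 / 18.02) = 0.3214; mass H = 0.3214 × 1.008 = 0.3240 g
mass O = 5.256 − (3.541) = 1.715 g → mol O = 0.1072
Divide by the smallest (0.1072 mol O): C 2.500, H 2.999, O 1.000
×2: C 5.00, H 6.00, O 2.00 → C5H6O2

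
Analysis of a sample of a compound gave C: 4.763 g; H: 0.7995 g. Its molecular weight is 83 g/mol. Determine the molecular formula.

n(C) = 4.763/12.01 = 0.3966, n(H) = 0.7995/1.008 = 0.7932
Ratios (÷ 0.3966): C 1.000, H 2.000
→ CH2
Empirical-formula mass = 14.03 g/mol
n = 83 / 14.03 = 5.92 ≈ 6
Molecular formula = (CH2)×6 = C6H12

C6H12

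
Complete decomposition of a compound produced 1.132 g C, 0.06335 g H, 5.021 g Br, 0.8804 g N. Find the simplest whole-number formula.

C3H2Br2N2

n(C) = 1.132/12.01 = 0.09425, n(H) = 0.06335/1.008 = 0.06285, n(Br) = 5.021/79.90 = 0.06284, n(N) = 0.8804/14.01 = 0.06284
Smallest is N at 0.06284 mol; normalising gives C 1.500, H 1.000, Br 1.000, N 1.000
Scaling by 2: C 3.00, H 2.00, Br 2.00, N 2.00 → C3H2Br2N2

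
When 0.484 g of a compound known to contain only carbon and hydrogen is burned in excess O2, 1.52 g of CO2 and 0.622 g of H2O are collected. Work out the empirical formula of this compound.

mol C = 1.52 / 44.01 = 0.03454; mass C = 0.03454 × 12.01 = 0.4148 g
mol H = 2 × (0.622 / 18.02) = 0.06903; mass H = 0.06903 × 1.008 = 0.06959 g
Ratios (÷ 0.03454): C 1.000, H 1.999
→ CH2

CH2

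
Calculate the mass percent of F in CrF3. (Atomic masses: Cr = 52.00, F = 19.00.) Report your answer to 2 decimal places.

Molar mass = 1(52.00) + 3(19.00) = 109.000 g/mol
Mass of F per mole = 3 × 19.00 = 57.000 g
% F = 57.000 / 109.000 × 100 = 52.29%

52.29%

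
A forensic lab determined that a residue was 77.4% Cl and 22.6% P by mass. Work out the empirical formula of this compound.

Cl3P

Assume 100 g: 77.4 g Cl, 22.6 g P.
Moles — Cl: 77.4 / 35.45 = 2.183 mol; P: 22.6 / 30.97 = 0.7297 mol
Ratios (÷ 0.7297): Cl 2.992, P 1.000
≈ 3:1 → Cl3P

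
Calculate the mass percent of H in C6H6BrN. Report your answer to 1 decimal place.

Molar mass = 6(12.01) + 6(1.008) + 1(79.90) + 1(14.01) = 172.018 g/mol
Mass of H per mole = 6 × 1.008 = 6.048 g
% H = 6.048 / 172.018 × 100 = 3.5%

3.5%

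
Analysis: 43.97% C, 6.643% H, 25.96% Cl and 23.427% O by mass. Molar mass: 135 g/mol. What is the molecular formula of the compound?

C5H9ClO2

Assume 100 g: 43.97 g C, 6.643 g H, 25.96 g Cl, 23.427 g O.
Moles — C: 43.97 / 12.01 = 3.661 mol; H: 6.643 / 1.008 = 6.59 mol; Cl: 25.96 / 35.45 = 0.7323 mol; O: 23.427 / 16.00 = 1.464 mol
Smallest is Cl at 0.7323 mol; normalising gives C 4.999, H 8.999, Cl 1.000, O 1.999
Ratio ≈ 5:9:1:2, so the empirical formula is C5H9ClO2
Empirical-formula mass = 136.57 g/mol
n = 135 / 136.57 = 0.99 ≈ 1
Molecular formula = empirical formula = C5H9ClO2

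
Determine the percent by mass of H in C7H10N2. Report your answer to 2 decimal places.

8.25%

Molar mass = 7(12.01) + 10(1.008) + 2(14.01) = 122.170 g/mol
Mass of H per mole = 10 × 1.008 = 10.080 g
% H = 10.080 / 122.170 × 100 = 8.25%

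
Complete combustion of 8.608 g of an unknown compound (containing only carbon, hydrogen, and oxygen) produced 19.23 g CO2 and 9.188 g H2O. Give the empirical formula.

C3H7O

mol C = 19.23 / 44.01 = 0.4369; mass C = 0.4369 × 12.01 = 5.248 g
mol H = 2 × (9.188 / 18.02) = 1.020; mass H = 1.020 × 1.008 = 1.028 g
mass O = 8.608 − (6.276) = 2.332 g → mol O = 0.1458
Divide by the smallest (0.1458 mol O): C 2.997, H 6.996, O 1.000
Ratio ≈ 3:7:1, so the empirical formula is C3H7O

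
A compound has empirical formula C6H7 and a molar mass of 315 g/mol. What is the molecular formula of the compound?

C24H28

Empirical-formula mass = 79.12 g/mol
n = 315 / 79.12 = 3.98 ≈ 4
Molecular formula = (C6H7)4 = C24H28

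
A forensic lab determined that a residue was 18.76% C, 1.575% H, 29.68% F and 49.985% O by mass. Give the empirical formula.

Assume 100 g: 18.76 g C, 1.575 g H, 29.68 g F, 49.985 g O.
C: 18.76 g ÷ 12.01 g/mol = 1.562 mol
H: 1.575 g ÷ 1.008 g/mol = 1.562 mol
F: 29.68 g ÷ 19.00 g/mol = 1.562 mol
O: 49.985 g ÷ 16.00 g/mol = 3.124 mol
Divide by the smallest (1.562 mol C): C 1.000, H 1.000, F 1.000, O 2.000
≈ 1:1:1:2 → CHFO2

CHFO2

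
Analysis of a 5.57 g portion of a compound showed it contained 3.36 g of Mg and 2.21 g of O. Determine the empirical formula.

MgO

Mg: 3.36 g ÷ 24.31 g/mol = 0.1382 mol
O: 2.21 g ÷ 16.00 g/mol = 0.1381 mol
Divide by the smallest (0.1381 mol O): Mg 1.001, O 1.000
Ratio ≈ 1:1, so the empirical formula is MgO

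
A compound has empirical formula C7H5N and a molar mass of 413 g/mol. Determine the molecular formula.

Empirical-formula mass = 103.12 g/mol
n = 413 / 103.12 = 4.01 ≈ 4
Molecular formula = (C7H5N)4 = C28H20N4

C28H20N4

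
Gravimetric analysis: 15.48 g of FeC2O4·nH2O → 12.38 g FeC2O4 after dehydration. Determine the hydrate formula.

FeC2O4·2H2O

Mass of water lost = 15.48 − 12.38 = 3.1 g → 3.1 / 18.02 = 0.172 mol H2O
Molar mass of FeC2O4 = 143.87 g/mol → mol FeC2O4 = 12.38 / 143.87 = 0.08605
n = 0.172 / 0.08605 = 2.00 ≈ 2 → FeC2O4·2H2O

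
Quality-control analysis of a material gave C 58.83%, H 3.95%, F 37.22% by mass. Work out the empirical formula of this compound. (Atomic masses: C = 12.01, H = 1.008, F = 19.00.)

Assume 100 g: 58.83 g C, 3.95 g H, 37.22 g F.
C: 58.83 g ÷ 12.01 g/mol = 4.898 mol
H: 3.95 g ÷ 1.008 g/mol = 3.919 mol
F: 37.22 g ÷ 19.00 g/mol = 1.959 mol
Ratios (÷ 1.959): C 2.501, H 2.000, F 1.000
Multiply by 2: C 5.00, H 4.00, F 2.00 → C5H4F2

C5H4F2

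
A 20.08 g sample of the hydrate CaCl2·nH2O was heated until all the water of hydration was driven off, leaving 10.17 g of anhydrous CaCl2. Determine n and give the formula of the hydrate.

CaCl2·6H2O

Mass of water lost = 20.08 − 10.17 = 9.91 g → 9.91 / 18.02 = 0.5499 mol H2O
Molar mass of CaCl2 = 110.98 g/mol → mol CaCl2 = 10.17 / 110.98 = 0.09164
n = 0.5499 / 0.09164 = 6.00 ≈ 6 → CaCl2·6H2O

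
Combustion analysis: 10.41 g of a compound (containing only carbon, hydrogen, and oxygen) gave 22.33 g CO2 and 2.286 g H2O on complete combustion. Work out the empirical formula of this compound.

C2HO

mol C = 22.33 / 44.01 = 0.5074; mass C = 0.5074 × 12.01 = 6.094 g
mol H = 2 × (2.286 / 18.02) = 0.2537; mass H = 0.2537 × 1.008 = 0.2557 g
mass O = 10.41 − (6.349) = 4.061 g → mol O = 0.2538
Ratios (÷ 0.2537): C 2.000, H 1.000, O 1.000
→ C2HO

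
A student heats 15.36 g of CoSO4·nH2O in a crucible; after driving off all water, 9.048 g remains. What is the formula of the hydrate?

Mass of water lost = 15.36 − 9.048 = 6.312 g → 6.312 / 18.02 = 0.3503 mol H2O
Molar mass of CoSO4 = 155.00 g/mol → mol CoSO4 = 9.048 / 155.00 = 0.05837
n = 0.3503 / 0.05837 = 6.00 ≈ 6 → CoSO4·6H2O

CoSO4·6H2O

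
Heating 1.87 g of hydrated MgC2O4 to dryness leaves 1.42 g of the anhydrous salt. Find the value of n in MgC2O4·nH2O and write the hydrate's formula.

Mass of water lost = 1.87 − 1.42 = 0.45 g → 0.45 / 18.02 = 0.02497 mol H2O
Molar mass of MgC2O4 = 112.33 g/mol → mol MgC2O4 = 1.42 / 112.33 = 0.01264
n = 0.02497 / 0.01264 = 1.98 ≈ 2 → MgC2O4·2H2O

MgC2O4·2H2O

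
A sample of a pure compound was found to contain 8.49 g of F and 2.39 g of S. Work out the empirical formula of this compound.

F6S

Moles — F: 8.49 / 19.00 = 0.4468 mol; S: 2.39 / 32.07 = 0.07452 mol
Divide by the smallest (0.07452 mol S): F 5.996, S 1.000
Ratio ≈ 6:1, so the empirical formula is F6S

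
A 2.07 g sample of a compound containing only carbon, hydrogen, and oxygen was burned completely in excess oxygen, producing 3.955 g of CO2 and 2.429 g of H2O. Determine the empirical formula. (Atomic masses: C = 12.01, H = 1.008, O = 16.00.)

mol C = 3.955 / 44.01 = 0.08987; mass C = 0.08987 × 12.01 = 1.079 g
mol H = 2 × (2.429 / 18.02) = 0.2696; mass H = 0.2696 × 1.008 = 0.2717 g
mass O = 2.07 − (1.351) = 0.7190 g → mol O = 0.04494
Divide by the smallest (0.04494 mol O): C 2.000, H 6.000, O 1.000
Ratio ≈ 2:6:1, so the empirical formula is C2H6O

C2H6O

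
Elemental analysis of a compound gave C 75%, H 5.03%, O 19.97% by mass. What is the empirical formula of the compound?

C5H4O

Assume 100 g: 75 g C, 5.03 g H, 19.97 g O.
C: 75 g ÷ 12.01 g/mol = 6.245 mol
H: 5.03 g ÷ 1.008 g/mol = 4.99 mol
O: 19.97 g ÷ 16.00 g/mol = 1.248 mol
Divide by the smallest (1.248 mol O): C 5.003, H 3.998, O 1.000
Ratio ≈ 5:4:1, so the empirical formula is C5H4O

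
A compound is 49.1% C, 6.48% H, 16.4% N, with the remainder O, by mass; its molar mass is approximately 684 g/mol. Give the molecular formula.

C28H44N8O12

Assume 100 g: 49.1 g C, 6.48 g H, 16.4 g N, 28.02 g O.
Moles — C: 49.1 / 12.01 = 4.088 mol; H: 6.48 / 1.008 = 6.429 mol; N: 16.4 / 14.01 = 1.171 mol; O: 28.02 / 16.00 = 1.751 mol
Divide by the smallest (1.171 mol N): C 3.492, H 5.492, N 1.000, O 1.496
Multiply by 2: C 6.98, H 10.98, N 2.00, O 2.99 → C7H11N2O3
Empirical-formula mass = 171.18 g/mol
n = 684 / 171.18 = 4.00 ≈ 4
Molecular formula = (C7H11N2O3)×4 = C28H44N8O12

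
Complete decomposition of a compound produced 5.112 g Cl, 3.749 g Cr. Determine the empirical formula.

Cl: 5.112 g ÷ 35.45 g/mol = 0.1442 mol
Cr: 3.749 g ÷ 52.00 g/mol = 0.0721 mol
Ratios (÷ 0.0721): Cl 2.000, Cr 1.000
≈ 2:1 → Cl2Cr

Cl2Cr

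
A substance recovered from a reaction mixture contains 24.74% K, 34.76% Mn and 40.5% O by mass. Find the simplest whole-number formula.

KMnO4

Assume 100 g: 24.74 g K, 34.76 g Mn, 40.5 g O.
Moles — K: 24.74 / 39.10 = 0.6327 mol; Mn: 34.76 / 54.94 = 0.6327 mol; O: 40.5 / 16.00 = 2.531 mol
Ratios (÷ 0.6327): K 1.000, Mn 1.000, O 4.001
Ratio ≈ 1:1:4, so the empirical formula is KMnO4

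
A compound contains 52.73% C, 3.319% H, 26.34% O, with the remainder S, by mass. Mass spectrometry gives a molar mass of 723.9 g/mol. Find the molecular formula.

Assume 100 g: 52.73 g C, 3.319 g H, 26.34 g O, 17.611 g S.
Moles — C: 52.73 / 12.01 = 4.391 mol; H: 3.319 / 1.008 = 3.293 mol; O: 26.34 / 16.00 = 1.646 mol; S: 17.611 / 32.07 = 0.5491 mol
Divide by the smallest (0.5491 mol S): C 7.995, H 5.996, O 2.998, S 1.000
Ratio ≈ 8:6:3:1, so the empirical formula is C8H6O3S
Empirical-formula mass = 182.20 g/mol
n = 723.9 / 182.20 = 3.97 ≈ 4
Molecular formula = (C8H6O3S)×4 = C32H24O12S4

C32H24O12S4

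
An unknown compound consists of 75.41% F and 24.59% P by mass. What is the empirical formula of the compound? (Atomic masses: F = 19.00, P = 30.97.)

Assume 100 g: 75.41 g F, 24.59 g P.
n(F) = 75.41/19.00 = 3.969, n(P) = 24.59/30.97 = 0.794
Divide by the smallest (0.794 mol P): F 4.999, P 1.000
Ratio ≈ 5:1, so the empirical formula is F5P

F5P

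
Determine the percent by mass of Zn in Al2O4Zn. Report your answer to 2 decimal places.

Molar mass = 2(26.98) + 4(16.00) + 1(65.38) = 183.340 g/mol
Mass of Zn per mole = 1 × 65.38 = 65.380 g
% Zn = 65.380 / 183.340 × 100 = 35.66%

35.66%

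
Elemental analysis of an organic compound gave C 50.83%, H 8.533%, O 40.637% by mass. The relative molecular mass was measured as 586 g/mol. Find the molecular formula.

C25H50O15

Assume 100 g: 50.83 g C, 8.533 g H, 40.637 g O.
Moles — C: 50.83 / 12.01 = 4.232 mol; H: 8.533 / 1.008 = 8.465 mol; O: 40.637 / 16.00 = 2.54 mol
Ratios (÷ 2.54): C 1.666, H 3.333, O 1.000
×3: C 5.00, H 10.00, O 3.00 → C5H10O3
Empirical-formula mass = 118.13 g/mol
n = 586 / 118.13 = 4.96 ≈ 5
Molecular formula = (C5H10O3)×5 = C25H50O15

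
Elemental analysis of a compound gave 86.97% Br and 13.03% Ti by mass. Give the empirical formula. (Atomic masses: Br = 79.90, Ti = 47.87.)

Br4Ti

Assume 100 g: 86.97 g Br, 13.03 g Ti.
n(Br) = 86.97/79.90 = 1.088, n(Ti) = 13.03/47.87 = 0.2722
Ratios (÷ 0.2722): Br 3.999, Ti 1.000
→ Br4Ti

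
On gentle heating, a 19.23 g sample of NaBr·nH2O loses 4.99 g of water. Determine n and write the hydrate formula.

NaBr·2H2O

Mass of anhydrous NaBr = 19.23 − 4.99 = 14.24 g
mol H2O = 4.99 / 18.02 = 0.2769
Molar mass of NaBr = 102.89 g/mol → mol NaBr = 14.24 / 102.89 = 0.1384
n = 0.2769 / 0.1384 = 2.00 ≈ 2 → NaBr·2H2O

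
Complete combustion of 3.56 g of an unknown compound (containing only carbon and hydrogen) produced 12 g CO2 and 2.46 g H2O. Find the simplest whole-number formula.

CH

mol C = 12 / 44.01 = 0.2727; mass C = 0.2727 × 12.01 = 3.275 g
mol H = 2 × (2.46 / 18.02) = 0.2730; mass H = 0.2730 × 1.008 = 0.2752 g
Smallest is C at 0.2727 mol; normalising gives C 1.000, H 1.001
Ratio ≈ 1:1, so the empirical formula is CH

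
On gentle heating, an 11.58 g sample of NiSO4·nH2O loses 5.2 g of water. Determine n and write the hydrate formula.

Mass of anhydrous NiSO4 = 11.58 − 5.2 = 6.38 g
mol H2O = 5.2 / 18.02 = 0.2886
Molar mass of NiSO4 = 154.76 g/mol → mol NiSO4 = 6.38 / 154.76 = 0.04123
n = 0.2886 / 0.04123 = 7.00 ≈ 7 → NiSO4·7H2O

NiSO4·7H2O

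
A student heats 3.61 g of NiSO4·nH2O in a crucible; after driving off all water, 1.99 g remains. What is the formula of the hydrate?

NiSO4·7H2O

Mass of water lost = 3.61 − 1.99 = 1.62 g → 1.62 / 18.02 = 0.0899 mol H2O
Molar mass of NiSO4 = 154.76 g/mol → mol NiSO4 = 1.99 / 154.76 = 0.01286
n = 0.0899 / 0.01286 = 6.99 ≈ 7 → NiSO4·7H2O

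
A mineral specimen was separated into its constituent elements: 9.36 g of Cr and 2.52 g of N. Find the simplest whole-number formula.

Cr: 9.36 g ÷ 52.00 g/mol = 0.18 mol
N: 2.52 g ÷ 14.01 g/mol = 0.1799 mol
Ratios (÷ 0.1799): Cr 1.001, N 1.000
Ratio ≈ 1:1, so the empirical formula is CrN

CrN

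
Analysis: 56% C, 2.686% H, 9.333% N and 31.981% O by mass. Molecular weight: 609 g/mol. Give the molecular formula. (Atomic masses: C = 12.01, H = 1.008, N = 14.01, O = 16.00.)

C28H16N4O12

Assume 100 g: 56 g C, 2.686 g H, 9.333 g N, 31.981 g O.
n(C) = 56/12.01 = 4.663, n(H) = 2.686/1.008 = 2.665, n(N) = 9.333/14.01 = 0.6662, n(O) = 31.981/16.00 = 1.999
Divide by the smallest (0.6662 mol N): C 6.999, H 4.000, N 1.000, O 3.000
≈ 7:4:1:3 → C7H4NO3
Empirical-formula mass = 150.11 g/mol
n = 609 / 150.11 = 4.06 ≈ 4
Molecular formula = (C7H4NO3)×4 = C28H16N4O12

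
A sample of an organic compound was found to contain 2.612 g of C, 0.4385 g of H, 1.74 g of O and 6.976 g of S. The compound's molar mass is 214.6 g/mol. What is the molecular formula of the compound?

Moles — C: 2.612 / 12.01 = 0.2175 mol; H: 0.4385 / 1.008 = 0.435 mol; O: 1.74 / 16.00 = 0.1087 mol; S: 6.976 / 32.07 = 0.2175 mol
Divide by the smallest (0.1087 mol O): C 2.000, H 4.000, O 1.000, S 2.000
≈ 2:4:1:2 → C2H4OS2
Empirical-formula mass = 108.19 g/mol
n = 214.6 / 108.19 = 1.98 ≈ 2
Molecular formula = (C2H4OS2)×2 = C4H8O2S4

C4H8O2S4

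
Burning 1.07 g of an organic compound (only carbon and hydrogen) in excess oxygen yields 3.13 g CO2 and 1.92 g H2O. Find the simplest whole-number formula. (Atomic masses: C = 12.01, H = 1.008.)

mol C = 3.13 / 44.01 = 0.07112; mass C = 0.07112 × 12.01 = 0.8542 g
mol H = 2 × (1.92 / 18.02) = 0.2131; mass H = 0.2131 × 1.008 = 0.2148 g
Smallest is C at 0.07112 mol; normalising gives C 1.000, H 2.996
Ratio ≈ 1:3, so the empirical formula is CH3

CH3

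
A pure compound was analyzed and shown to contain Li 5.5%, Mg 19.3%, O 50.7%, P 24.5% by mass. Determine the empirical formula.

LiMgO4P

Assume 100 g: 5.5 g Li, 19.3 g Mg, 50.7 g O, 24.5 g P.
n(Li) = 5.5/6.94 = 0.7925, n(Mg) = 19.3/24.31 = 0.7939, n(O) = 50.7/16.00 = 3.169, n(P) = 24.5/30.97 = 0.7911
Smallest is P at 0.7911 mol; normalising gives Li 1.002, Mg 1.004, O 4.006, P 1.000
→ LiMgO4P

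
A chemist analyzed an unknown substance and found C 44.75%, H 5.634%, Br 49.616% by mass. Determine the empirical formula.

C6H9Br

Assume 100 g: 44.75 g C, 5.634 g H, 49.616 g Br.
n(C) = 44.75/12.01 = 3.726, n(H) = 5.634/1.008 = 5.589, n(Br) = 49.616/79.90 = 0.621
Ratios (÷ 0.621): C 6.000, H 9.001, Br 1.000
≈ 6:9:1 → C6H9Br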